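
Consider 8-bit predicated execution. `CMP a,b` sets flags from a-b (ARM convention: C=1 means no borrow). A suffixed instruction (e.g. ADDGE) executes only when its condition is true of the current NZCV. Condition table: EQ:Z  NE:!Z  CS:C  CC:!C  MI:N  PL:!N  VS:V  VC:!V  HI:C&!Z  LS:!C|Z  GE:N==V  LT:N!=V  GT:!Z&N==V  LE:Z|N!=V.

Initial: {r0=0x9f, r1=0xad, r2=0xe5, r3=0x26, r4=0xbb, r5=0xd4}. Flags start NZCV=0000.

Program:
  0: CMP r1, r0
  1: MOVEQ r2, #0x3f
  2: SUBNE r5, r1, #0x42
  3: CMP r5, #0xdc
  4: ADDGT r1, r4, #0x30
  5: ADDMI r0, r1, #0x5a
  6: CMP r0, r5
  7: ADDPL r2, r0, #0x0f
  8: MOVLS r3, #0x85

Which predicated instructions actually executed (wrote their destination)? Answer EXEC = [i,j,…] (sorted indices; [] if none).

EXEC = [2,4,5,8]

[0] flags=0010 → (cmp)
[1] flags=0010 EQ?F → skip
[2] flags=0010 NE?T → r5=0x6b
[3] flags=1001 → (cmp)
[4] flags=1001 GT?T → r1=0xeb
[5] flags=1001 MI?T → r0=0x45
[6] flags=1000 → (cmp)
[7] flags=1000 PL?F → skip
[8] flags=1000 LS?T → r3=0x85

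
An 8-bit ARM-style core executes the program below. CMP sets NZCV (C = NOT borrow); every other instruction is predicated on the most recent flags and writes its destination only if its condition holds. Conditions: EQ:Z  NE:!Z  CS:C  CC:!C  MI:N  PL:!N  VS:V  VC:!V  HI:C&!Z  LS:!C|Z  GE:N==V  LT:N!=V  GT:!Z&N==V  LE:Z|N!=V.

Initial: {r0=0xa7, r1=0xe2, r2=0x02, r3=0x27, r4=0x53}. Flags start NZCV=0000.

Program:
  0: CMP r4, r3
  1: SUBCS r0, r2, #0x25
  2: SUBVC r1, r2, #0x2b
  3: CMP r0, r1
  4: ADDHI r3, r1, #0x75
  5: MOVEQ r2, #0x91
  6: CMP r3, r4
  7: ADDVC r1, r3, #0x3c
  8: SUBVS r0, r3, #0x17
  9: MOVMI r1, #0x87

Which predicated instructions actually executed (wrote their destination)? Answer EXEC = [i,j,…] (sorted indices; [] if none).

EXEC = [1,2,4,7,9]

[0] flags=0010 → (cmp)
[1] flags=0010 CS?T → r0=0xdd
[2] flags=0010 VC?T → r1=0xd7
[3] flags=0010 → (cmp)
[4] flags=0010 HI?T → r3=0x4c
[5] flags=0010 EQ?F → skip
[6] flags=1000 → (cmp)
[7] flags=1000 VC?T → r1=0x88
[8] flags=1000 VS?F → skip
[9] flags=1000 MI?T → r1=0x87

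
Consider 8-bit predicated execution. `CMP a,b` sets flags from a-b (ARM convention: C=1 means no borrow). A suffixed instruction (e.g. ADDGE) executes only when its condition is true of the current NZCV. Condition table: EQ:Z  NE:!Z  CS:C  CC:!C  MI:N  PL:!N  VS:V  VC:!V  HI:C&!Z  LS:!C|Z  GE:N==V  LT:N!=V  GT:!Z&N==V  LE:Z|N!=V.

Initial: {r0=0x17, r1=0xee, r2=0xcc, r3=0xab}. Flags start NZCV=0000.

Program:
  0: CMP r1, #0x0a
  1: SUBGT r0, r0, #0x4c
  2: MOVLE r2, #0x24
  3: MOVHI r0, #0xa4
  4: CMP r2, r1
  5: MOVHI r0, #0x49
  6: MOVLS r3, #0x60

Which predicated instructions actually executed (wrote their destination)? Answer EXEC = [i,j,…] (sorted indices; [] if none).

EXEC = [2,3,6]

[0] flags=1010 → (cmp)
[1] flags=1010 GT?F → skip
[2] flags=1010 LE?T → r2=0x24
[3] flags=1010 HI?T → r0=0xa4
[4] flags=0000 → (cmp)
[5] flags=0000 HI?F → skip
[6] flags=0000 LS?T → r3=0x60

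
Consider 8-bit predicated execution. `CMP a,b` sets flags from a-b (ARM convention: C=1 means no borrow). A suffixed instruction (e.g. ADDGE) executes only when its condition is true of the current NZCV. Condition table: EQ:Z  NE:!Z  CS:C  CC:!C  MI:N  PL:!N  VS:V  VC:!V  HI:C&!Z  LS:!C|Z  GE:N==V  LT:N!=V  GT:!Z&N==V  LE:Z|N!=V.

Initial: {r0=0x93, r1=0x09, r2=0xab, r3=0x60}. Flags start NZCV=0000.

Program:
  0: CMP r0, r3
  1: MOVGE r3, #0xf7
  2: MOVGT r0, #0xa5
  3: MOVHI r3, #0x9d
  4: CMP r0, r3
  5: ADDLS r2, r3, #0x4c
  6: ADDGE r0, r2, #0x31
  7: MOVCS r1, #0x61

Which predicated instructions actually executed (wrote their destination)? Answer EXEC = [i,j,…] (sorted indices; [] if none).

EXEC = [3,5]

0: ✓ CMP  NZCV=0011
1: · MOVGE
2: · MOVGT
3: ✓ MOVHI  r3←0x9d
4: ✓ CMP  NZCV=1000
5: ✓ ADDLS  r2←0xe9
6: · ADDGE
7: · MOVCS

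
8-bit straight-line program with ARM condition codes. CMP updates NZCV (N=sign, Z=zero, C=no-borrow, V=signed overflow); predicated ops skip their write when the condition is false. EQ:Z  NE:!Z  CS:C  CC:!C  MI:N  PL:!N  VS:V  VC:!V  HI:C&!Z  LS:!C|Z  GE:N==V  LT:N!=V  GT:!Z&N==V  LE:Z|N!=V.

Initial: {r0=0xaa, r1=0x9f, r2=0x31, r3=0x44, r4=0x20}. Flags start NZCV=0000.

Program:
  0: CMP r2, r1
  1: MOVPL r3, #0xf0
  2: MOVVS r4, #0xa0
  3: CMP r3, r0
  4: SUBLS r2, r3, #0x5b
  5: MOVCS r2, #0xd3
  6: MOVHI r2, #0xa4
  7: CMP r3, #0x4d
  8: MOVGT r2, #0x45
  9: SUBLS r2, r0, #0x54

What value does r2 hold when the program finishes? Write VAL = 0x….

VAL = 0x56

0: ✓ CMP  NZCV=1001
1: · MOVPL
2: ✓ MOVVS  r4←0xa0
3: ✓ CMP  NZCV=1001
4: ✓ SUBLS  r2←0xe9
5: · MOVCS
6: · MOVHI
7: ✓ CMP  NZCV=1000
8: · MOVGT
9: ✓ SUBLS  r2←0x56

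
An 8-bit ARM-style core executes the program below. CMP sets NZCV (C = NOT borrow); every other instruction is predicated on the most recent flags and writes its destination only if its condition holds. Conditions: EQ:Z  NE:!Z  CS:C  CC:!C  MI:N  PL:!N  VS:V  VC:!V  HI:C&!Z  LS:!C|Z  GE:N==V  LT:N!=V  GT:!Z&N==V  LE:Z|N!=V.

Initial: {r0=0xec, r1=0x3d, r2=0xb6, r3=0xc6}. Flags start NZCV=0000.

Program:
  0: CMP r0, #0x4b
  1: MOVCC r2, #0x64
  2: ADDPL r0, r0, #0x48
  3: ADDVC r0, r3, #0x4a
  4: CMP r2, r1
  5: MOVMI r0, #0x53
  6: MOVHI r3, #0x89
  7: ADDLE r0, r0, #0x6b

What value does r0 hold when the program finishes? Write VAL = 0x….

VAL = 0x7b

[0] flags=1010 → (cmp)
[1] flags=1010 CC?F → skip
[2] flags=1010 PL?F → skip
[3] flags=1010 VC?T → r0=0x10
[4] flags=0011 → (cmp)
[5] flags=0011 MI?F → skip
[6] flags=0011 HI?T → r3=0x89
[7] flags=0011 LE?T → r0=0x7b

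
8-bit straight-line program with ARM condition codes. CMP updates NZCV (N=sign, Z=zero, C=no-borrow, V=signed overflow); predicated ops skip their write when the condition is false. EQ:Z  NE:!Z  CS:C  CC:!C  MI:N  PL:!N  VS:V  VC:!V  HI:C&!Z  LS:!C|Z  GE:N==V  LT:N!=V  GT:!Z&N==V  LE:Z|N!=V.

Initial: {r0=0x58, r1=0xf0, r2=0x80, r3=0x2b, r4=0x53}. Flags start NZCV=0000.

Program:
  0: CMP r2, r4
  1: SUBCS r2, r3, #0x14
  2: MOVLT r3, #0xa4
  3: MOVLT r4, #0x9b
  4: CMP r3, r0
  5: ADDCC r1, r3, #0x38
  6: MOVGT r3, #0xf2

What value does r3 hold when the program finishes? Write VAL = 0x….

0: ✓ CMP  NZCV=0011
1: ✓ SUBCS  r2←0x17
2: ✓ MOVLT  r3←0xa4
3: ✓ MOVLT  r4←0x9b
4: ✓ CMP  NZCV=0011
5: · ADDCC
6: · MOVGT

VAL = 0xa4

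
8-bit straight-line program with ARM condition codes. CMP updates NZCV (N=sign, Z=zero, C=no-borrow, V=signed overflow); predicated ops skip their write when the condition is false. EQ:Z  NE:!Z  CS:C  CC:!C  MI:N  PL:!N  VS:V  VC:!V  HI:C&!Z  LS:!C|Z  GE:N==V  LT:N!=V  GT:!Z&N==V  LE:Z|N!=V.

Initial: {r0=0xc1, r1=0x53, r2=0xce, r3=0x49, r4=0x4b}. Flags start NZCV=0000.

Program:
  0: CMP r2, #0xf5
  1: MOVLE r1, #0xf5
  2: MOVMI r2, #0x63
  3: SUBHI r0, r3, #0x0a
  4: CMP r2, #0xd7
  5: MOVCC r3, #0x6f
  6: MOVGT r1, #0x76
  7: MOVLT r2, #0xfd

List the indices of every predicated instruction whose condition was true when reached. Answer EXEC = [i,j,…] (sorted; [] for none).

[0] flags=1000 → (cmp)
[1] flags=1000 LE?T → r1=0xf5
[2] flags=1000 MI?T → r2=0x63
[3] flags=1000 HI?F → skip
[4] flags=1001 → (cmp)
[5] flags=1001 CC?T → r3=0x6f
[6] flags=1001 GT?T → r1=0x76
[7] flags=1001 LT?F → skip

EXEC = [1,2,5,6]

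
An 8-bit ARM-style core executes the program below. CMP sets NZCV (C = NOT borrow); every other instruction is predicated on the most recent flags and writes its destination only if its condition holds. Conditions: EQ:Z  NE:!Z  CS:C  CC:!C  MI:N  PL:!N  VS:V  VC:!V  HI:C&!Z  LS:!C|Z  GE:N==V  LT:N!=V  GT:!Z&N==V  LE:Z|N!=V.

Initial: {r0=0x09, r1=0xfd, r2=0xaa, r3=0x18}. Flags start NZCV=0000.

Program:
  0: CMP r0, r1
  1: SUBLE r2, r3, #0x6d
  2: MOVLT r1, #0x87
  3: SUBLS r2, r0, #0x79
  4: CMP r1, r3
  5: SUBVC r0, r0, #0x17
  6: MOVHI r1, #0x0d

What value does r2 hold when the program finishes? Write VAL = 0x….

0: ✓ CMP  NZCV=0000
1: · SUBLE
2: · MOVLT
3: ✓ SUBLS  r2←0x90
4: ✓ CMP  NZCV=1010
5: ✓ SUBVC  r0←0xf2
6: ✓ MOVHI  r1←0x0d

VAL = 0x90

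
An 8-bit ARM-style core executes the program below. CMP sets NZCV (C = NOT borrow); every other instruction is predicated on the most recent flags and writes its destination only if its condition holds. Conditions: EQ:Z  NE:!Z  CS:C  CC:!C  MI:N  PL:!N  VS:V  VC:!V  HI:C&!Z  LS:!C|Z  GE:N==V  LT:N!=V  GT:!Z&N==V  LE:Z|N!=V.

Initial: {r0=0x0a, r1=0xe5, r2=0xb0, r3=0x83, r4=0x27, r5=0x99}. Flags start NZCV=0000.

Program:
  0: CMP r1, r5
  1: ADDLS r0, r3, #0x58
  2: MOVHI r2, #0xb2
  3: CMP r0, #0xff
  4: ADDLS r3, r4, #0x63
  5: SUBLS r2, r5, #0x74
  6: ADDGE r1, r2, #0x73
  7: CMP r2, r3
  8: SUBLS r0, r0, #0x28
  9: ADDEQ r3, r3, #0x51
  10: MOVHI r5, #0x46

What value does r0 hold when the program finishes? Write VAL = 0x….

[0] flags=0010 → (cmp)
[1] flags=0010 LS?F → skip
[2] flags=0010 HI?T → r2=0xb2
[3] flags=0000 → (cmp)
[4] flags=0000 LS?T → r3=0x8a
[5] flags=0000 LS?T → r2=0x25
[6] flags=0000 GE?T → r1=0x98
[7] flags=1001 → (cmp)
[8] flags=1001 LS?T → r0=0xe2
[9] flags=1001 EQ?F → skip
[10] flags=1001 HI?F → skip

VAL = 0xe2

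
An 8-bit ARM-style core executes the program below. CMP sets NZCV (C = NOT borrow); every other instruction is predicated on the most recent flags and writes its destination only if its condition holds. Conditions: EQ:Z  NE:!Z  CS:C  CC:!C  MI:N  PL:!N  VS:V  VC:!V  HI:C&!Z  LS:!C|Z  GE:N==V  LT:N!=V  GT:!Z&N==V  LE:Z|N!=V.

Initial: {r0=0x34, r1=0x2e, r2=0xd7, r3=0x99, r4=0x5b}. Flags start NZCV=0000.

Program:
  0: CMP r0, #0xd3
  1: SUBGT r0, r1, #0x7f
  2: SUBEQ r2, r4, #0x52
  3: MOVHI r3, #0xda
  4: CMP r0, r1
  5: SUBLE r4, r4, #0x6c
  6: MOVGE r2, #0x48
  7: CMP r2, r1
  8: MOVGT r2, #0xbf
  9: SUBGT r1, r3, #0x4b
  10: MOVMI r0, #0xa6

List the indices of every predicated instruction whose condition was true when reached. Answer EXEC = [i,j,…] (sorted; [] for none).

EXEC = [1,5,10]

0: ✓ CMP  NZCV=0000
1: ✓ SUBGT  r0←0xaf
2: · SUBEQ
3: · MOVHI
4: ✓ CMP  NZCV=1010
5: ✓ SUBLE  r4←0xef
6: · MOVGE
7: ✓ CMP  NZCV=1010
8: · MOVGT
9: · SUBGT
10: ✓ MOVMI  r0←0xa6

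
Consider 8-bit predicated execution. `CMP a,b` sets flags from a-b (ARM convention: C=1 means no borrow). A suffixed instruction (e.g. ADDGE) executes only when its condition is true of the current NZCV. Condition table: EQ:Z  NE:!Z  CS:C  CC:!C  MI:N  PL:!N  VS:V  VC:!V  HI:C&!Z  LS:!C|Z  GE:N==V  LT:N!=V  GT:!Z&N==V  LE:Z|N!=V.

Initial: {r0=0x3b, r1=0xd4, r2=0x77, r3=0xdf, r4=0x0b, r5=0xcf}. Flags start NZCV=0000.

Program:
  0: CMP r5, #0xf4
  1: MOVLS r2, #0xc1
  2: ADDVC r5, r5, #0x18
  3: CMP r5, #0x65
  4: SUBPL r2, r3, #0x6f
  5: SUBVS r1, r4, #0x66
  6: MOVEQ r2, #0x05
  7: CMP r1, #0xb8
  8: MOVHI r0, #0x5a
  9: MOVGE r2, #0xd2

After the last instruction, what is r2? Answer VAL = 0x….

VAL = 0xd2

0: ✓ CMP  NZCV=1000
1: ✓ MOVLS  r2←0xc1
2: ✓ ADDVC  r5←0xe7
3: ✓ CMP  NZCV=1010
4: · SUBPL
5: · SUBVS
6: · MOVEQ
7: ✓ CMP  NZCV=0010
8: ✓ MOVHI  r0←0x5a
9: ✓ MOVGE  r2←0xd2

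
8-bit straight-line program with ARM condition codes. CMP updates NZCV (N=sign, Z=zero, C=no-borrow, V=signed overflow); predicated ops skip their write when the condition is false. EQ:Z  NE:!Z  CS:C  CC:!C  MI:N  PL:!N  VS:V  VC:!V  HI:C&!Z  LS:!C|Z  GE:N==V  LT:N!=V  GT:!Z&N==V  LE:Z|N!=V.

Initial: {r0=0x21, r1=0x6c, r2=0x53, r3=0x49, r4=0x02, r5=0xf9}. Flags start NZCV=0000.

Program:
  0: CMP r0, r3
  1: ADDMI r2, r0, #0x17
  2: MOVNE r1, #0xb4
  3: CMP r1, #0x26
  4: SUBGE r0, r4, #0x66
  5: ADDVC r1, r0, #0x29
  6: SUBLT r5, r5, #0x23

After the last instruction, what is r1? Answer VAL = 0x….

VAL = 0x4a

[0] flags=1000 → (cmp)
[1] flags=1000 MI?T → r2=0x38
[2] flags=1000 NE?T → r1=0xb4
[3] flags=1010 → (cmp)
[4] flags=1010 GE?F → skip
[5] flags=1010 VC?T → r1=0x4a
[6] flags=1010 LT?T → r5=0xd6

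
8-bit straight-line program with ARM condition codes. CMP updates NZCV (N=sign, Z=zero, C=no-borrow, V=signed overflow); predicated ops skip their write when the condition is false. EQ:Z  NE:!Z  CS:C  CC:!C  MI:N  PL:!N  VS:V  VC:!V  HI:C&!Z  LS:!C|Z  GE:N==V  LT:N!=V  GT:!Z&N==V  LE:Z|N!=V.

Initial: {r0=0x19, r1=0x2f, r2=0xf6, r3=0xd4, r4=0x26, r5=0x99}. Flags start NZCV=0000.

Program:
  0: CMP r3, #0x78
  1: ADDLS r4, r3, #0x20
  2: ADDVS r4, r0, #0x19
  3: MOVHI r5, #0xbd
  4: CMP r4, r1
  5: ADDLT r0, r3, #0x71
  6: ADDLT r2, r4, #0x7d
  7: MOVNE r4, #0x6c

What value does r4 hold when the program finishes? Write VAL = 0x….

VAL = 0x6c

[0] flags=0011 → (cmp)
[1] flags=0011 LS?F → skip
[2] flags=0011 VS?T → r4=0x32
[3] flags=0011 HI?T → r5=0xbd
[4] flags=0010 → (cmp)
[5] flags=0010 LT?F → skip
[6] flags=0010 LT?F → skip
[7] flags=0010 NE?T → r4=0x6c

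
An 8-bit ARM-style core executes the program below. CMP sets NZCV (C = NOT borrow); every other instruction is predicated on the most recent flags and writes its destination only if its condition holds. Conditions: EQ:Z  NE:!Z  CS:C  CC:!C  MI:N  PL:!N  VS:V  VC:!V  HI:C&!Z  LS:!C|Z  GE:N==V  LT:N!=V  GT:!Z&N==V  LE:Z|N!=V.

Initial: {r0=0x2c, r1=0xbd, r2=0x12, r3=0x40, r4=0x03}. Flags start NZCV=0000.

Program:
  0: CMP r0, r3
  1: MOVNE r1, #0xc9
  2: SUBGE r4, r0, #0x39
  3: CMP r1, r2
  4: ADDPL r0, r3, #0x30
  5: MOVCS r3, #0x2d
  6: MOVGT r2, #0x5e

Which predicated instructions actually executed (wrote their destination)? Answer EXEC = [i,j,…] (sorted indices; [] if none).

EXEC = [1,5]

0: ✓ CMP  NZCV=1000
1: ✓ MOVNE  r1←0xc9
2: · SUBGE
3: ✓ CMP  NZCV=1010
4: · ADDPL
5: ✓ MOVCS  r3←0x2d
6: · MOVGT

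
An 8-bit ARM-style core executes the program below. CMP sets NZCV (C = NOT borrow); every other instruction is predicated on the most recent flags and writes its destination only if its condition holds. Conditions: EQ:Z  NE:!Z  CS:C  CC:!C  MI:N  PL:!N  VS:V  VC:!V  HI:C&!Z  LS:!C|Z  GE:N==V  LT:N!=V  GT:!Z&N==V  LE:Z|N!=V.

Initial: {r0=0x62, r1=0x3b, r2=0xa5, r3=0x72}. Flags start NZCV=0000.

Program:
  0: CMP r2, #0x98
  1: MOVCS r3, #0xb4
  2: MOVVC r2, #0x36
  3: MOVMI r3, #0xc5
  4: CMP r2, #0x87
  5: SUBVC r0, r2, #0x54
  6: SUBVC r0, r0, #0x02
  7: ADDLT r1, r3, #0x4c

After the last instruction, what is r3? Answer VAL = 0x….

[0] flags=0010 → (cmp)
[1] flags=0010 CS?T → r3=0xb4
[2] flags=0010 VC?T → r2=0x36
[3] flags=0010 MI?F → skip
[4] flags=1001 → (cmp)
[5] flags=1001 VC?F → skip
[6] flags=1001 VC?F → skip
[7] flags=1001 LT?F → skip

VAL = 0xb4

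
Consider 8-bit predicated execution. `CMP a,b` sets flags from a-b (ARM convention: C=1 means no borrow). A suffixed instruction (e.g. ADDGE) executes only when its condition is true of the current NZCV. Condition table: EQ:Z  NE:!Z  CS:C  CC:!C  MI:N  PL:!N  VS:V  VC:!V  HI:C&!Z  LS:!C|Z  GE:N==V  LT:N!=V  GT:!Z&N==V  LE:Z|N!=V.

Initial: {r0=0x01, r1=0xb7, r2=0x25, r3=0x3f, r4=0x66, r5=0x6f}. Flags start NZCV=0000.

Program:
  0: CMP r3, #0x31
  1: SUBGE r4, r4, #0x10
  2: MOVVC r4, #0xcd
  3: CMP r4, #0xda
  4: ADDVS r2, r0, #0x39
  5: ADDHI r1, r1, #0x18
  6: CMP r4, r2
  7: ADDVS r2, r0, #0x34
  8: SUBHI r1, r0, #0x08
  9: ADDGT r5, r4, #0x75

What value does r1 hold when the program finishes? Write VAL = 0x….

VAL = 0xf9

[0] flags=0010 → (cmp)
[1] flags=0010 GE?T → r4=0x56
[2] flags=0010 VC?T → r4=0xcd
[3] flags=1000 → (cmp)
[4] flags=1000 VS?F → skip
[5] flags=1000 HI?F → skip
[6] flags=1010 → (cmp)
[7] flags=1010 VS?F → skip
[8] flags=1010 HI?T → r1=0xf9
[9] flags=1010 GT?F → skip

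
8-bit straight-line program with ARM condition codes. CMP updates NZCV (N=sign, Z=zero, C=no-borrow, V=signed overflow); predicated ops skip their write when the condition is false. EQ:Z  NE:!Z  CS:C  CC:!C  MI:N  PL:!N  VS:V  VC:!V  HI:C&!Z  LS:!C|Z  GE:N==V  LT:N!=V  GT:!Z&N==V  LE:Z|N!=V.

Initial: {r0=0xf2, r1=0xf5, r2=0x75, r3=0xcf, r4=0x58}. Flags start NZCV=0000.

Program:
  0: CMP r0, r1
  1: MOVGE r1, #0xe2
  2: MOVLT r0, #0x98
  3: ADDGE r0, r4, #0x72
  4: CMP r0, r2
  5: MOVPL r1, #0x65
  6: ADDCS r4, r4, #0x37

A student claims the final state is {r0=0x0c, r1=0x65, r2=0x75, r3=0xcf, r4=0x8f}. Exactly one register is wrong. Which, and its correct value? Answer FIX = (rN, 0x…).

0: ✓ CMP  NZCV=1000
1: · MOVGE
2: ✓ MOVLT  r0←0x98
3: · ADDGE
4: ✓ CMP  NZCV=0011
5: ✓ MOVPL  r1←0x65
6: ✓ ADDCS  r4←0x8f

FIX = (r0, 0x98)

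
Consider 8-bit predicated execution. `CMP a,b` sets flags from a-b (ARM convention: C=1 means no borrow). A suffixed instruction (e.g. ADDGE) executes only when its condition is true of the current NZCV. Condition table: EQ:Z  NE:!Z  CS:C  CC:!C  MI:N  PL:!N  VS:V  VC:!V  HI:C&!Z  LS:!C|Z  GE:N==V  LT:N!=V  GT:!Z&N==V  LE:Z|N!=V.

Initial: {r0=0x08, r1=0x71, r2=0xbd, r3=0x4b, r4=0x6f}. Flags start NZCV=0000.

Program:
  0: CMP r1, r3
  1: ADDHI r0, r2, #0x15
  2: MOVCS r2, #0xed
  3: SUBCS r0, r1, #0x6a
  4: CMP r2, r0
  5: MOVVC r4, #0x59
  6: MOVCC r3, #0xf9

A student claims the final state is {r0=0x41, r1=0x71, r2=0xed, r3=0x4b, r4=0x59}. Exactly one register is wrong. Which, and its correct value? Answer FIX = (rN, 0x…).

0: ✓ CMP  NZCV=0010
1: ✓ ADDHI  r0←0xd2
2: ✓ MOVCS  r2←0xed
3: ✓ SUBCS  r0←0x07
4: ✓ CMP  NZCV=1010
5: ✓ MOVVC  r4←0x59
6: · MOVCC

FIX = (r0, 0x07)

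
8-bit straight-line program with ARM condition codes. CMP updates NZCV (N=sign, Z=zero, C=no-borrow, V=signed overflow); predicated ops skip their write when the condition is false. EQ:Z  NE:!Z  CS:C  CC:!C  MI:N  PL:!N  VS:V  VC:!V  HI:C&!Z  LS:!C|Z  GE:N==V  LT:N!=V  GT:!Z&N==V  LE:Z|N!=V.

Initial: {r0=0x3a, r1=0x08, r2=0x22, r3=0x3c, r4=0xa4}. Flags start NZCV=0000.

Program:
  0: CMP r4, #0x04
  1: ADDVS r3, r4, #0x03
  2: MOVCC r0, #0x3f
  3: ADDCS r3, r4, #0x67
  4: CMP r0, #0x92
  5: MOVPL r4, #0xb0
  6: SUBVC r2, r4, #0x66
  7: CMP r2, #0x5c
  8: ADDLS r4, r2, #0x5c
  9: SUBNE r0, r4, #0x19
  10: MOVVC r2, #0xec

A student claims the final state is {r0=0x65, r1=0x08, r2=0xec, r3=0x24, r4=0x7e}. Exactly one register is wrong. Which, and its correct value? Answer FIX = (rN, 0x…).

FIX = (r3, 0x0b)

0: ✓ CMP  NZCV=1010
1: · ADDVS
2: · MOVCC
3: ✓ ADDCS  r3←0x0b
4: ✓ CMP  NZCV=1001
5: · MOVPL
6: · SUBVC
7: ✓ CMP  NZCV=1000
8: ✓ ADDLS  r4←0x7e
9: ✓ SUBNE  r0←0x65
10: ✓ MOVVC  r2←0xec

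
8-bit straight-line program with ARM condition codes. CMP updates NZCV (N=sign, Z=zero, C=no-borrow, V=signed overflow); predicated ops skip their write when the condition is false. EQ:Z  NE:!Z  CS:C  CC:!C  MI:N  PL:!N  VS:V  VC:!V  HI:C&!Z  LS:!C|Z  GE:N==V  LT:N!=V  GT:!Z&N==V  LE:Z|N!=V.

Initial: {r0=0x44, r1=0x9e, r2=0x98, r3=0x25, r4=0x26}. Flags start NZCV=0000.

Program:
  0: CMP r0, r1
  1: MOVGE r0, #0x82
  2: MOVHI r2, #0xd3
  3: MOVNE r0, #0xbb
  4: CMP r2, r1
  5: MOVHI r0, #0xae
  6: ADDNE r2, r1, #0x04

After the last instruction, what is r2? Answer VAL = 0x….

VAL = 0xa2

0: ✓ CMP  NZCV=1001
1: ✓ MOVGE  r0←0x82
2: · MOVHI
3: ✓ MOVNE  r0←0xbb
4: ✓ CMP  NZCV=1000
5: · MOVHI
6: ✓ ADDNE  r2←0xa2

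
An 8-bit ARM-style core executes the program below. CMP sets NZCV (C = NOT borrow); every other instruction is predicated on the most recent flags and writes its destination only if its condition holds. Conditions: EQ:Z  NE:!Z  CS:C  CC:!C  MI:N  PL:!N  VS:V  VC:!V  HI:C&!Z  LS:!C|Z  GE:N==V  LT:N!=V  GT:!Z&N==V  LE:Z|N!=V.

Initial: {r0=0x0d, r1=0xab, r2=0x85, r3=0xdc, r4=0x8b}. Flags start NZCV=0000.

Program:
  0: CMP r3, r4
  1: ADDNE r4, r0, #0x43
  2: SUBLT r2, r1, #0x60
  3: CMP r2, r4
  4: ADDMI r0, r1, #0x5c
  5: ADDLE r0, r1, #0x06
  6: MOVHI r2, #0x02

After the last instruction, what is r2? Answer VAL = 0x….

[0] flags=0010 → (cmp)
[1] flags=0010 NE?T → r4=0x50
[2] flags=0010 LT?F → skip
[3] flags=0011 → (cmp)
[4] flags=0011 MI?F → skip
[5] flags=0011 LE?T → r0=0xb1
[6] flags=0011 HI?T → r2=0x02

VAL = 0x02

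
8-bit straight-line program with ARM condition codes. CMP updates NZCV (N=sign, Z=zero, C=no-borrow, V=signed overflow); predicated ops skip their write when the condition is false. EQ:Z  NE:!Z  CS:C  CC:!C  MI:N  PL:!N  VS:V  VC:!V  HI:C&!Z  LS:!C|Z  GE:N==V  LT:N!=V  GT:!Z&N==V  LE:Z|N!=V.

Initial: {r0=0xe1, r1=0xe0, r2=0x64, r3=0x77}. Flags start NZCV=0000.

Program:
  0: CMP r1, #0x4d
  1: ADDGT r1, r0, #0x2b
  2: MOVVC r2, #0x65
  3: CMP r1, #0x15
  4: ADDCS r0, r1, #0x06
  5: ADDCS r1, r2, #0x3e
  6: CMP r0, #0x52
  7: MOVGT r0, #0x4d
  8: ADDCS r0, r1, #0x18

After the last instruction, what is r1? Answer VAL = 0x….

0: ✓ CMP  NZCV=1010
1: · ADDGT
2: ✓ MOVVC  r2←0x65
3: ✓ CMP  NZCV=1010
4: ✓ ADDCS  r0←0xe6
5: ✓ ADDCS  r1←0xa3
6: ✓ CMP  NZCV=1010
7: · MOVGT
8: ✓ ADDCS  r0←0xbb

VAL = 0xa3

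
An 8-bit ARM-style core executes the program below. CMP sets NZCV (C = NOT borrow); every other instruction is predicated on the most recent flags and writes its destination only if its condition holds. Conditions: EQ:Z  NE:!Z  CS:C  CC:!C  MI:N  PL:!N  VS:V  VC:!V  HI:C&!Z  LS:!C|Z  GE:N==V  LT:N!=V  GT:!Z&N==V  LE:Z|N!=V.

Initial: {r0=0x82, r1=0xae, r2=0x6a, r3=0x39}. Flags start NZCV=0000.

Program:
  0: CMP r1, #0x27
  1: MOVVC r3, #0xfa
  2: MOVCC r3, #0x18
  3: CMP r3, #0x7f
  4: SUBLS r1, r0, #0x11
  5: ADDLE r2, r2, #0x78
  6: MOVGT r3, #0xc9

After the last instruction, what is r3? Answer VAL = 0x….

0: ✓ CMP  NZCV=1010
1: ✓ MOVVC  r3←0xfa
2: · MOVCC
3: ✓ CMP  NZCV=0011
4: · SUBLS
5: ✓ ADDLE  r2←0xe2
6: · MOVGT

VAL = 0xfa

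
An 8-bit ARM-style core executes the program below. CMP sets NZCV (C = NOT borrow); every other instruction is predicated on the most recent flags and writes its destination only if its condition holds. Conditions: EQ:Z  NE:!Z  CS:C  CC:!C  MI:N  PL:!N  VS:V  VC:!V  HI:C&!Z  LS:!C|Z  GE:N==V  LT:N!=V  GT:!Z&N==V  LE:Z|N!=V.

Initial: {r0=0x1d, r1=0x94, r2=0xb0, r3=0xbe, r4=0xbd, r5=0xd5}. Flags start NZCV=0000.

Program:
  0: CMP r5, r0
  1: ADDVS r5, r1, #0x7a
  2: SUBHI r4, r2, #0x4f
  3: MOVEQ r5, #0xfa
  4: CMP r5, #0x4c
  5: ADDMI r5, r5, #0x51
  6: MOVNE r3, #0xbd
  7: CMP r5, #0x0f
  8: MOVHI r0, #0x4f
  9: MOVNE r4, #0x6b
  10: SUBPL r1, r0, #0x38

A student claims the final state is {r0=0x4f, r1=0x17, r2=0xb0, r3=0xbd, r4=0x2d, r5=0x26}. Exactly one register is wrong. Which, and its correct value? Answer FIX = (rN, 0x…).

FIX = (r4, 0x6b)

[0] flags=1010 → (cmp)
[1] flags=1010 VS?F → skip
[2] flags=1010 HI?T → r4=0x61
[3] flags=1010 EQ?F → skip
[4] flags=1010 → (cmp)
[5] flags=1010 MI?T → r5=0x26
[6] flags=1010 NE?T → r3=0xbd
[7] flags=0010 → (cmp)
[8] flags=0010 HI?T → r0=0x4f
[9] flags=0010 NE?T → r4=0x6b
[10] flags=0010 PL?T → r1=0x17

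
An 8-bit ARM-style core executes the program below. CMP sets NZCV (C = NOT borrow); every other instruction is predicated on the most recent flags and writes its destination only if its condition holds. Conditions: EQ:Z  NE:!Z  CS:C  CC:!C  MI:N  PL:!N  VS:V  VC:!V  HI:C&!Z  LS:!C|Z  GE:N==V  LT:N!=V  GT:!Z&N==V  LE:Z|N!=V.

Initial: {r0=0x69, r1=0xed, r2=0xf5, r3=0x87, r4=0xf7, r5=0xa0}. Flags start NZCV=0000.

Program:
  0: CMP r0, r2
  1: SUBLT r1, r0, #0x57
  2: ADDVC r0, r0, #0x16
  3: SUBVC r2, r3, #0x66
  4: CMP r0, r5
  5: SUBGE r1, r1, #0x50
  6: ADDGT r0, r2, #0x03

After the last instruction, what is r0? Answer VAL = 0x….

0: ✓ CMP  NZCV=0000
1: · SUBLT
2: ✓ ADDVC  r0←0x7f
3: ✓ SUBVC  r2←0x21
4: ✓ CMP  NZCV=1001
5: ✓ SUBGE  r1←0x9d
6: ✓ ADDGT  r0←0x24

VAL = 0x24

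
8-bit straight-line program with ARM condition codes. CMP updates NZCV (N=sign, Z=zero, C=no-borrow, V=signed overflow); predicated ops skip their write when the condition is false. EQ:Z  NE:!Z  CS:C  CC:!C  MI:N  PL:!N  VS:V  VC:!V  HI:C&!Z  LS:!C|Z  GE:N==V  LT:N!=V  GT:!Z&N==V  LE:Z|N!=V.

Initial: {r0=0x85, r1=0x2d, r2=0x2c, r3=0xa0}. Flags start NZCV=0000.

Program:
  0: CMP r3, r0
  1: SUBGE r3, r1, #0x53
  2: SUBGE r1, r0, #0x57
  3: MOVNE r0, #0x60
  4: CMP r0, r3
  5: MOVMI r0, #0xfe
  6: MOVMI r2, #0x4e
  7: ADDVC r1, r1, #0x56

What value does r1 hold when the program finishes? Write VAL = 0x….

VAL = 0x2e

[0] flags=0010 → (cmp)
[1] flags=0010 GE?T → r3=0xda
[2] flags=0010 GE?T → r1=0x2e
[3] flags=0010 NE?T → r0=0x60
[4] flags=1001 → (cmp)
[5] flags=1001 MI?T → r0=0xfe
[6] flags=1001 MI?T → r2=0x4e
[7] flags=1001 VC?F → skip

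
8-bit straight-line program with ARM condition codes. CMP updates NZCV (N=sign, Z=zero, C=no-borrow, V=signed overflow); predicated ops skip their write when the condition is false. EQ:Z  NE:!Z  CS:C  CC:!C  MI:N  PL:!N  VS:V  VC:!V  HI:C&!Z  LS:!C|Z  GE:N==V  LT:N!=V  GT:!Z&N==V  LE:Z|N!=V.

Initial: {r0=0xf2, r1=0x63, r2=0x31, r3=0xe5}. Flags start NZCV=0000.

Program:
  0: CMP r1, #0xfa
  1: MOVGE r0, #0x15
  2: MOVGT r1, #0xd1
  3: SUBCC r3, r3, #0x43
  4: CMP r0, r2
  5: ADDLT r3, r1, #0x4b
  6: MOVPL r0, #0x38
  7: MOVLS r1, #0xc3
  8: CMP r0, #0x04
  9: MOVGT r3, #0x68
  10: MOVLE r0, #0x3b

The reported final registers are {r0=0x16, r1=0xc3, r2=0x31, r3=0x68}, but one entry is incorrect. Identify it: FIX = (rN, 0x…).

0: ✓ CMP  NZCV=0000
1: ✓ MOVGE  r0←0x15
2: ✓ MOVGT  r1←0xd1
3: ✓ SUBCC  r3←0xa2
4: ✓ CMP  NZCV=1000
5: ✓ ADDLT  r3←0x1c
6: · MOVPL
7: ✓ MOVLS  r1←0xc3
8: ✓ CMP  NZCV=0010
9: ✓ MOVGT  r3←0x68
10: · MOVLE

FIX = (r0, 0x15)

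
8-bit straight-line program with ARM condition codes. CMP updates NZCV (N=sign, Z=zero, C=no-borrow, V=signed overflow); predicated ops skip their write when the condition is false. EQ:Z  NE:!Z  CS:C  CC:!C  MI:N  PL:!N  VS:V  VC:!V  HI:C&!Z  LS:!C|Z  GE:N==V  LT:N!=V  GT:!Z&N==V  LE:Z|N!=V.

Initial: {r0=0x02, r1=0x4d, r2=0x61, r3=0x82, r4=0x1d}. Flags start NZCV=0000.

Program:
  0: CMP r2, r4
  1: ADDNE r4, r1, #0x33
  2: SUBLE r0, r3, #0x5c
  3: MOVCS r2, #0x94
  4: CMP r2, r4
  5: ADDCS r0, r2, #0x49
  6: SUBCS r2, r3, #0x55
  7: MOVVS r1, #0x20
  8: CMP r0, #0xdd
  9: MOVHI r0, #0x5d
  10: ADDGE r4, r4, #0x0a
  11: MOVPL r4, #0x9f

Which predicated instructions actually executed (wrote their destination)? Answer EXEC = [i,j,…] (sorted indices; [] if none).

[0] flags=0010 → (cmp)
[1] flags=0010 NE?T → r4=0x80
[2] flags=0010 LE?F → skip
[3] flags=0010 CS?T → r2=0x94
[4] flags=0010 → (cmp)
[5] flags=0010 CS?T → r0=0xdd
[6] flags=0010 CS?T → r2=0x2d
[7] flags=0010 VS?F → skip
[8] flags=0110 → (cmp)
[9] flags=0110 HI?F → skip
[10] flags=0110 GE?T → r4=0x8a
[11] flags=0110 PL?T → r4=0x9f

EXEC = [1,3,5,6,10,11]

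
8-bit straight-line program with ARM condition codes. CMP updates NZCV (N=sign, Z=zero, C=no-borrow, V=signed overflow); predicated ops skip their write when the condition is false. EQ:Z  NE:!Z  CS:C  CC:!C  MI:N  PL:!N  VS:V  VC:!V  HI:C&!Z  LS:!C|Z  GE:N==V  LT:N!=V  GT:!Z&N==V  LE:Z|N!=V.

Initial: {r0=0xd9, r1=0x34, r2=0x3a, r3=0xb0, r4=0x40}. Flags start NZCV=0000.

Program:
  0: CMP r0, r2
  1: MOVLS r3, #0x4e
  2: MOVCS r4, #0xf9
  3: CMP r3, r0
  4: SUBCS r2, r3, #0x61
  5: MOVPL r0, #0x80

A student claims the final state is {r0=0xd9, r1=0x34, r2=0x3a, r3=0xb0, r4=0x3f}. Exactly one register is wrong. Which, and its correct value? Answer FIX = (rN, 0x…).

FIX = (r4, 0xf9)

0: ✓ CMP  NZCV=1010
1: · MOVLS
2: ✓ MOVCS  r4←0xf9
3: ✓ CMP  NZCV=1000
4: · SUBCS
5: · MOVPL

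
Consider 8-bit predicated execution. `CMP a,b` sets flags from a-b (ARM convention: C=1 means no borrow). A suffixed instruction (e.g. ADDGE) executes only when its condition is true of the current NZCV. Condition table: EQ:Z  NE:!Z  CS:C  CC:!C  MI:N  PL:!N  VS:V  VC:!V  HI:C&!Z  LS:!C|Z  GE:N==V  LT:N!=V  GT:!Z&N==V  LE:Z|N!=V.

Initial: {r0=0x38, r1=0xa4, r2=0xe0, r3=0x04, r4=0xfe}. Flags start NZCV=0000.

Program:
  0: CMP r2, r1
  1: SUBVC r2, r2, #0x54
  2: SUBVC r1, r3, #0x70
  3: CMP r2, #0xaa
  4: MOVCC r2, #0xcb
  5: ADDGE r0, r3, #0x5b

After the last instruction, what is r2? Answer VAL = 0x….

0: ✓ CMP  NZCV=0010
1: ✓ SUBVC  r2←0x8c
2: ✓ SUBVC  r1←0x94
3: ✓ CMP  NZCV=1000
4: ✓ MOVCC  r2←0xcb
5: · ADDGE

VAL = 0xcb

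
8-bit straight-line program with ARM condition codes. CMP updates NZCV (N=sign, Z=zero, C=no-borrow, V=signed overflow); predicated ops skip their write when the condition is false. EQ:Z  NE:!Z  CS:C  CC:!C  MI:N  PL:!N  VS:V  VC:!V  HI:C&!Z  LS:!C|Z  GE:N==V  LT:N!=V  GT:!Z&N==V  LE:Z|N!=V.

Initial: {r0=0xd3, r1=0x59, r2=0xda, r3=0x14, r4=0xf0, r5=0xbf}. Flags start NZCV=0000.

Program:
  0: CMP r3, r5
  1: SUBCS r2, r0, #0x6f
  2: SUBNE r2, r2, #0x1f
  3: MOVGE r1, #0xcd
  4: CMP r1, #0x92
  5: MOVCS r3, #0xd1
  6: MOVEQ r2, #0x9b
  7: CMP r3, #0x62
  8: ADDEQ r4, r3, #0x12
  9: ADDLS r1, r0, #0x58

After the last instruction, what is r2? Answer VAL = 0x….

[0] flags=0000 → (cmp)
[1] flags=0000 CS?F → skip
[2] flags=0000 NE?T → r2=0xbb
[3] flags=0000 GE?T → r1=0xcd
[4] flags=0010 → (cmp)
[5] flags=0010 CS?T → r3=0xd1
[6] flags=0010 EQ?F → skip
[7] flags=0011 → (cmp)
[8] flags=0011 EQ?F → skip
[9] flags=0011 LS?F → skip

VAL = 0xbb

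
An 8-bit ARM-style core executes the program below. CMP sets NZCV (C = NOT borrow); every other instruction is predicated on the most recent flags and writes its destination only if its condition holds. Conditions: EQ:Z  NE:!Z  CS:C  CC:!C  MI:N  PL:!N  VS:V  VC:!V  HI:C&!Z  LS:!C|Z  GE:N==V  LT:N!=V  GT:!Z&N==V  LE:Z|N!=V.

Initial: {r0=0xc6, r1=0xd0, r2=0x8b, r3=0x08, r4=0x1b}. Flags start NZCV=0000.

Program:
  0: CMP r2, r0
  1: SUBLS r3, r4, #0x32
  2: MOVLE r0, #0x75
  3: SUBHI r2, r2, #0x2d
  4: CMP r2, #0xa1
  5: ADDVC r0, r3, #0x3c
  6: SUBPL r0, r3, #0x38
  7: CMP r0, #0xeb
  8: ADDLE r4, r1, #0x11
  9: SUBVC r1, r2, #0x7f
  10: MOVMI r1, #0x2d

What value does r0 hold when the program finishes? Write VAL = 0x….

[0] flags=1000 → (cmp)
[1] flags=1000 LS?T → r3=0xe9
[2] flags=1000 LE?T → r0=0x75
[3] flags=1000 HI?F → skip
[4] flags=1000 → (cmp)
[5] flags=1000 VC?T → r0=0x25
[6] flags=1000 PL?F → skip
[7] flags=0000 → (cmp)
[8] flags=0000 LE?F → skip
[9] flags=0000 VC?T → r1=0x0c
[10] flags=0000 MI?F → skip

VAL = 0x25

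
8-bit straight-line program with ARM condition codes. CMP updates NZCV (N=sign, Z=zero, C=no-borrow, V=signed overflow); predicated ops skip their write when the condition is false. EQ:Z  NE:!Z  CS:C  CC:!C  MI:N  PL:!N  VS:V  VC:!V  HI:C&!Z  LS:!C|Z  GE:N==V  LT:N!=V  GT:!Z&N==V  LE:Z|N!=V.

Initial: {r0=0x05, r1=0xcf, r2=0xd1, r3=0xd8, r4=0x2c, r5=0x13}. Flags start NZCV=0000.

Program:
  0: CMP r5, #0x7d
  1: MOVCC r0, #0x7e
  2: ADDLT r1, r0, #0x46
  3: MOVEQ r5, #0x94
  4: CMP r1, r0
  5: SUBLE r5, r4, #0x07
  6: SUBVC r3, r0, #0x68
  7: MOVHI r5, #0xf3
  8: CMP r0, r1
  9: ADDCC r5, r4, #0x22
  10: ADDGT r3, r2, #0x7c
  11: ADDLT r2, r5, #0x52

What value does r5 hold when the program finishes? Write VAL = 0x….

0: ✓ CMP  NZCV=1000
1: ✓ MOVCC  r0←0x7e
2: ✓ ADDLT  r1←0xc4
3: · MOVEQ
4: ✓ CMP  NZCV=0011
5: ✓ SUBLE  r5←0x25
6: · SUBVC
7: ✓ MOVHI  r5←0xf3
8: ✓ CMP  NZCV=1001
9: ✓ ADDCC  r5←0x4e
10: ✓ ADDGT  r3←0x4d
11: · ADDLT

VAL = 0x4e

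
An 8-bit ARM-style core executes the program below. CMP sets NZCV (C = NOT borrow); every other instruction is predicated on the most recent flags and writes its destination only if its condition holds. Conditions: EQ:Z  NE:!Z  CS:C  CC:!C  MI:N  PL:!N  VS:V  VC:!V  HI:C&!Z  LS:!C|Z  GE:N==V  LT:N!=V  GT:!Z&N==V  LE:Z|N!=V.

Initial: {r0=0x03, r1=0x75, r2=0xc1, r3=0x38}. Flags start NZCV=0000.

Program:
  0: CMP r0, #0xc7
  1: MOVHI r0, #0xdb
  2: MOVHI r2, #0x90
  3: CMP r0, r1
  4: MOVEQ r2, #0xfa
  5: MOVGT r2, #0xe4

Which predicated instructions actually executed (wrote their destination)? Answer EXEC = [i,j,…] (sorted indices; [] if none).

[0] flags=0000 → (cmp)
[1] flags=0000 HI?F → skip
[2] flags=0000 HI?F → skip
[3] flags=1000 → (cmp)
[4] flags=1000 EQ?F → skip
[5] flags=1000 GT?F → skip

EXEC = []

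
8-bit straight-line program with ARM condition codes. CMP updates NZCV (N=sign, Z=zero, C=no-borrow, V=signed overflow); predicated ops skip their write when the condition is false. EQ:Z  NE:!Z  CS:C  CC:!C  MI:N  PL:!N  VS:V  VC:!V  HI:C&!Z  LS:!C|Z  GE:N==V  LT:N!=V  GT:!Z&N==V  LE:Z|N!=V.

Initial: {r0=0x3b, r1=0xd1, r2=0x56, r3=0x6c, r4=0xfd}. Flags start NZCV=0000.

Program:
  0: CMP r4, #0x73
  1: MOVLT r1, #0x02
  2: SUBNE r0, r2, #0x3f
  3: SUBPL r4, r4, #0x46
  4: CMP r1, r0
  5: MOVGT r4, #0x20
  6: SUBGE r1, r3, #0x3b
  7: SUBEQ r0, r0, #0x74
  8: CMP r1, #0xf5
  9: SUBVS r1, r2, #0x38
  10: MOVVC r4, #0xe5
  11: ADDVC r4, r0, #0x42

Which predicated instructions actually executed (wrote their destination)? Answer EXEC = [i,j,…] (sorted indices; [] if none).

[0] flags=1010 → (cmp)
[1] flags=1010 LT?T → r1=0x02
[2] flags=1010 NE?T → r0=0x17
[3] flags=1010 PL?F → skip
[4] flags=1000 → (cmp)
[5] flags=1000 GT?F → skip
[6] flags=1000 GE?F → skip
[7] flags=1000 EQ?F → skip
[8] flags=0000 → (cmp)
[9] flags=0000 VS?F → skip
[10] flags=0000 VC?T → r4=0xe5
[11] flags=0000 VC?T → r4=0x59

EXEC = [1,2,10,11]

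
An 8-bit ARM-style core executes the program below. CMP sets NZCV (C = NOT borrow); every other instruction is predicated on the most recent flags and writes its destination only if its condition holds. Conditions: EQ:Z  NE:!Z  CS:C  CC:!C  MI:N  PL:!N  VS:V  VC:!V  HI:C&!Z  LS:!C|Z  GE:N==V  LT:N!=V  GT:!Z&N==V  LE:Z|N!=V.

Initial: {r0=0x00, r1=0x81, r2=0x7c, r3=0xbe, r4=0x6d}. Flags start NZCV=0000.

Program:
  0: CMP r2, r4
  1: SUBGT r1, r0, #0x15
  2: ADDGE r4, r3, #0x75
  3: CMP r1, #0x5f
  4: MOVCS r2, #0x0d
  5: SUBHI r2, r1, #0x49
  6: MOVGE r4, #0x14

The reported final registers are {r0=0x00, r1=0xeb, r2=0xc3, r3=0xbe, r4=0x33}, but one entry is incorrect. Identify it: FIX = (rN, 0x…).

[0] flags=0010 → (cmp)
[1] flags=0010 GT?T → r1=0xeb
[2] flags=0010 GE?T → r4=0x33
[3] flags=1010 → (cmp)
[4] flags=1010 CS?T → r2=0x0d
[5] flags=1010 HI?T → r2=0xa2
[6] flags=1010 GE?F → skip

FIX = (r2, 0xa2)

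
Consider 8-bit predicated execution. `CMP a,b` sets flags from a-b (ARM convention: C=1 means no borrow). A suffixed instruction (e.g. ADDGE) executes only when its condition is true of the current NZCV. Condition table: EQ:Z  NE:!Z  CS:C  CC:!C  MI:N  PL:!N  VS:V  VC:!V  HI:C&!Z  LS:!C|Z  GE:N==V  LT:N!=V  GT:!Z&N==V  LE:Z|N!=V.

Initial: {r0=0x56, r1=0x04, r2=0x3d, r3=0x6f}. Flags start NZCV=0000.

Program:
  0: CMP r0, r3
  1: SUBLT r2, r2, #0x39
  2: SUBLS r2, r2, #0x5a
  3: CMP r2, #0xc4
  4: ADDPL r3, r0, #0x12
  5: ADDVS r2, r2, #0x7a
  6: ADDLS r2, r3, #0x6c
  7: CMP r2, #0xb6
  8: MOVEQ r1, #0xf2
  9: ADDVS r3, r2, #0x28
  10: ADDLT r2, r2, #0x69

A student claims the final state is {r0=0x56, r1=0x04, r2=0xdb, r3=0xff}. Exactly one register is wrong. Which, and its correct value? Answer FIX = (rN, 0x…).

FIX = (r3, 0x6f)

0: ✓ CMP  NZCV=1000
1: ✓ SUBLT  r2←0x04
2: ✓ SUBLS  r2←0xaa
3: ✓ CMP  NZCV=1000
4: · ADDPL
5: · ADDVS
6: ✓ ADDLS  r2←0xdb
7: ✓ CMP  NZCV=0010
8: · MOVEQ
9: · ADDVS
10: · ADDLT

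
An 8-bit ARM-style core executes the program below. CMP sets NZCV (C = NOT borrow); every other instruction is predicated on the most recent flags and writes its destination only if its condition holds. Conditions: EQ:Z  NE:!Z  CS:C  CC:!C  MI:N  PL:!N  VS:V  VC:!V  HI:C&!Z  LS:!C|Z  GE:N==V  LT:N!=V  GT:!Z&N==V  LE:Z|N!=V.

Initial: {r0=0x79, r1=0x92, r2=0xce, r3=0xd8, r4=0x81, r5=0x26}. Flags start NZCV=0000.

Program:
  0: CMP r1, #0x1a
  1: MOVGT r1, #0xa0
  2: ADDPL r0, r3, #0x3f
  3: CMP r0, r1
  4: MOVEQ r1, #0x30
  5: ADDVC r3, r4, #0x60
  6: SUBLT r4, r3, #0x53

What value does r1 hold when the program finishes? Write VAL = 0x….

0: ✓ CMP  NZCV=0011
1: · MOVGT
2: ✓ ADDPL  r0←0x17
3: ✓ CMP  NZCV=1001
4: · MOVEQ
5: · ADDVC
6: · SUBLT

VAL = 0x92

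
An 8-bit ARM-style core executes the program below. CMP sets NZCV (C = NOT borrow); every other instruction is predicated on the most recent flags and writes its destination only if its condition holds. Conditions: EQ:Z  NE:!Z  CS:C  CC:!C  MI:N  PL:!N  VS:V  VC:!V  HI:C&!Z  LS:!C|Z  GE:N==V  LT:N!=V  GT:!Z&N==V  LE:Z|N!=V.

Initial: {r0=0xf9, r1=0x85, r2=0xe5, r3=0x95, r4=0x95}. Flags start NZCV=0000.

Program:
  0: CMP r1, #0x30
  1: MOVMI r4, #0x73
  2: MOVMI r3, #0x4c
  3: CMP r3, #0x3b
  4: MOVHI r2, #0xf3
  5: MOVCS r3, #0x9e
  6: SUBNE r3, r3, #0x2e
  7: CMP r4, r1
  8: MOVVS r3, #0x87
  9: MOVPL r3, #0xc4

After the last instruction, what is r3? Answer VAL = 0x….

VAL = 0xc4

0: ✓ CMP  NZCV=0011
1: · MOVMI
2: · MOVMI
3: ✓ CMP  NZCV=0011
4: ✓ MOVHI  r2←0xf3
5: ✓ MOVCS  r3←0x9e
6: ✓ SUBNE  r3←0x70
7: ✓ CMP  NZCV=0010
8: · MOVVS
9: ✓ MOVPL  r3←0xc4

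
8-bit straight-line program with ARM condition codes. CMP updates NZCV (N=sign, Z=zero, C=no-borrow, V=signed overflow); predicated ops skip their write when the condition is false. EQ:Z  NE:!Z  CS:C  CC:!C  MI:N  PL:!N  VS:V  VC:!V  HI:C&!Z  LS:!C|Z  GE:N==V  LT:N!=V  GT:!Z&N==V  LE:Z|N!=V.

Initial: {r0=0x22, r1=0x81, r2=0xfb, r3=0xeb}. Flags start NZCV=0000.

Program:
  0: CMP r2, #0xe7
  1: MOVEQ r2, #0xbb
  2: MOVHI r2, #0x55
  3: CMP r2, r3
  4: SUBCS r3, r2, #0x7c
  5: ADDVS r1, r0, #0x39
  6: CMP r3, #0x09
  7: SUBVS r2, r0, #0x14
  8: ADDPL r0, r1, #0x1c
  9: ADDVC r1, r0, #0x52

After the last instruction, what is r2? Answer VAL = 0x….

VAL = 0x55

[0] flags=0010 → (cmp)
[1] flags=0010 EQ?F → skip
[2] flags=0010 HI?T → r2=0x55
[3] flags=0000 → (cmp)
[4] flags=0000 CS?F → skip
[5] flags=0000 VS?F → skip
[6] flags=1010 → (cmp)
[7] flags=1010 VS?F → skip
[8] flags=1010 PL?F → skip
[9] flags=1010 VC?T → r1=0x74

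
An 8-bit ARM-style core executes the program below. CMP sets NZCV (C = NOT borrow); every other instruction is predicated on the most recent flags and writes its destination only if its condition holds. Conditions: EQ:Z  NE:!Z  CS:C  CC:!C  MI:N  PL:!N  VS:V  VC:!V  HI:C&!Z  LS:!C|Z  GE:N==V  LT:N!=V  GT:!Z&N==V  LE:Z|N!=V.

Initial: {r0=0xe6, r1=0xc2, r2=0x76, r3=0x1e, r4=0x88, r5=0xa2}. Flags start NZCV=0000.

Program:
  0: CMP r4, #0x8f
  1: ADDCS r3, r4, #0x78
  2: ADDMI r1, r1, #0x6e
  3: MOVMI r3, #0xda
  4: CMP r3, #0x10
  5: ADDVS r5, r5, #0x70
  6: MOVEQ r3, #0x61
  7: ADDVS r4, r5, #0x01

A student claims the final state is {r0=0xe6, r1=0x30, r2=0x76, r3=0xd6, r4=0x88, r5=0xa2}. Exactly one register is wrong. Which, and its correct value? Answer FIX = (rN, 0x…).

0: ✓ CMP  NZCV=1000
1: · ADDCS
2: ✓ ADDMI  r1←0x30
3: ✓ MOVMI  r3←0xda
4: ✓ CMP  NZCV=1010
5: · ADDVS
6: · MOVEQ
7: · ADDVS

FIX = (r3, 0xda)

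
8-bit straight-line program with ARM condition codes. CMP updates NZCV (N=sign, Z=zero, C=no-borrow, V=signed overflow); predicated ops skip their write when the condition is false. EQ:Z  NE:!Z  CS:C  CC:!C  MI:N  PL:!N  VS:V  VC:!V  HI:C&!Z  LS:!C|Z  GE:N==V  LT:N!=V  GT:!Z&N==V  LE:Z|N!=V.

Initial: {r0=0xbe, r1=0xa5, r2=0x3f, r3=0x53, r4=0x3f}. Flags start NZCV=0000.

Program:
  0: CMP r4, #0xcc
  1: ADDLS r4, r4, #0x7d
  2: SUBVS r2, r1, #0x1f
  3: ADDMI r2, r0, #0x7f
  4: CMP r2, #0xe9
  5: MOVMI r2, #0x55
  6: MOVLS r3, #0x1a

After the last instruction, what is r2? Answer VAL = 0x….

0: ✓ CMP  NZCV=0000
1: ✓ ADDLS  r4←0xbc
2: · SUBVS
3: · ADDMI
4: ✓ CMP  NZCV=0000
5: · MOVMI
6: ✓ MOVLS  r3←0x1a

VAL = 0x3f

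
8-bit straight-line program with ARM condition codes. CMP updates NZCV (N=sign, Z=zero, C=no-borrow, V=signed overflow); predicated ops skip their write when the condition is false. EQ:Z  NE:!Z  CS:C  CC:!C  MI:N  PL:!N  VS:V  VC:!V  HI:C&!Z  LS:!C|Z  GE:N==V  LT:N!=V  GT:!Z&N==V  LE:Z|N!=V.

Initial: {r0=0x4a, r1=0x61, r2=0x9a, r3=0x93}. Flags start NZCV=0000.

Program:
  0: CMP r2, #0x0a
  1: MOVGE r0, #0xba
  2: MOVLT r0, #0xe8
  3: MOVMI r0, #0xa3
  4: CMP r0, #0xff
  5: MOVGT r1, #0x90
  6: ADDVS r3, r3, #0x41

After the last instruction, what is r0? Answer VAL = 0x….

VAL = 0xa3

[0] flags=1010 → (cmp)
[1] flags=1010 GE?F → skip
[2] flags=1010 LT?T → r0=0xe8
[3] flags=1010 MI?T → r0=0xa3
[4] flags=1000 → (cmp)
[5] flags=1000 GT?F → skip
[6] flags=1000 VS?F → skip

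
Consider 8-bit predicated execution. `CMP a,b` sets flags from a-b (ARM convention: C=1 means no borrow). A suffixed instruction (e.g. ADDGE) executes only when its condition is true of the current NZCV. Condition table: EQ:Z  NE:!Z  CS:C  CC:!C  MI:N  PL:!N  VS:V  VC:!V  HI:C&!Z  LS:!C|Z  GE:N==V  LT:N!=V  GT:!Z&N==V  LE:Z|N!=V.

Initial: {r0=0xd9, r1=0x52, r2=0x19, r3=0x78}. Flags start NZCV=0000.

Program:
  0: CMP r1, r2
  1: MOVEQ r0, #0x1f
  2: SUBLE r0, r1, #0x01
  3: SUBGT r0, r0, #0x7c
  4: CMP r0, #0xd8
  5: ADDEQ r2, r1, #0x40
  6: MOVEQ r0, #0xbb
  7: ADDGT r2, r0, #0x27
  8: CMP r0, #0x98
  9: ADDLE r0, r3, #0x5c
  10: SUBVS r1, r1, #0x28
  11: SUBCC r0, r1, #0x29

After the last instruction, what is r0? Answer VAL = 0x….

0: ✓ CMP  NZCV=0010
1: · MOVEQ
2: · SUBLE
3: ✓ SUBGT  r0←0x5d
4: ✓ CMP  NZCV=1001
5: · ADDEQ
6: · MOVEQ
7: ✓ ADDGT  r2←0x84
8: ✓ CMP  NZCV=1001
9: · ADDLE
10: ✓ SUBVS  r1←0x2a
11: ✓ SUBCC  r0←0x01

VAL = 0x01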